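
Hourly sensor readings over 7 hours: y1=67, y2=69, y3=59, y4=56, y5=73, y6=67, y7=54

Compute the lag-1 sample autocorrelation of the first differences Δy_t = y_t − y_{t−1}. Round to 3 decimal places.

First differences Δy: 2, -10, -3, 17, -6, -13
Mean of differences = -2.1667
Numerator Σ(Δy_t−Δȳ)(Δy_{t+1}−Δȳ) = -74.0278
Denominator Σ(Δy_t−Δȳ)² = 578.8333
r_1(Δy) = -74.0278 / 578.8333 = -0.128

-0.128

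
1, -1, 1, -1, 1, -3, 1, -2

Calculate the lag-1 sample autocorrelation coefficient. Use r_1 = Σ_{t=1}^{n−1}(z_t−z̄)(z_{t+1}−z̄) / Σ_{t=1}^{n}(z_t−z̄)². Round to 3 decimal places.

-0.721

Mean z̄ = (1 − 1 + 1 − 1 + 1 − 3 + 1 − 2)/8 = -0.3750
Deviations from mean: 1.3750, -0.6250, 1.3750, -0.6250, 1.3750, -2.6250, 1.3750, -1.6250
Σ(z_t−z̄)(z_{t+1}−z̄) = (-0.8594) + (-0.8594) + (-0.8594) + (-0.8594) + (-3.6094) + (-3.6094) + (-2.2344) = -12.8906
Denominator Σ(z_t−z̄)² = 17.8750
r_1 = -12.8906 / 17.8750 = -0.721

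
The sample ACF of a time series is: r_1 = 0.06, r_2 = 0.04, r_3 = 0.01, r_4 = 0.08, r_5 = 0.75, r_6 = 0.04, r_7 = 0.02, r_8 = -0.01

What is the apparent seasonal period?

5

The largest autocorrelation is r_5 = 0.75; the remaining lags stay at or below 0.08.
The dominant spike at lag 5 indicates a seasonal period of 5.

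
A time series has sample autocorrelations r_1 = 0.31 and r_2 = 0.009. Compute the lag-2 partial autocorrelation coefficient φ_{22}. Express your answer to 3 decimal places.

-0.096

φ_{22} = (r_2 − r_1²) / (1 − r_1²)
r_1² = (0.31)² = 0.0961
Numerator = 0.009 − 0.0961 = -0.0871; denominator = 1 − 0.0961 = 0.9039
φ_{22} = -0.0871 / 0.9039 = -0.096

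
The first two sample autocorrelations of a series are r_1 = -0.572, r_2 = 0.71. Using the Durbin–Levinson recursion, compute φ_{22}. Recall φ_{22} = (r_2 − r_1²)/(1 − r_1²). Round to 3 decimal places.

0.569

φ_{22} = (r_2 − r_1²) / (1 − r_1²)
r_1² = (-0.572)² = 0.327184
Numerator = 0.71 − 0.3272 = 0.3828; denominator = 1 − 0.3272 = 0.6728
φ_{22} = 0.3828 / 0.6728 = 0.569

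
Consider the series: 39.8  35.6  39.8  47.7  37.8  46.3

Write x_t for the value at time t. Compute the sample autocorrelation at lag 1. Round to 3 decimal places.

Mean x̄ = (39.8 + 35.6 + 39.8 + 47.7 + 37.8 + 46.3)/6 = 41.1667
Numerator Σ_{t=1}^{5}(x_t−x̄)(x_{t+1}−x̄) = -32.9911
Denominator Σ(x_t−x̄)² = 115.0933
r_1 = -32.9911 / 115.0933 = -0.287

-0.287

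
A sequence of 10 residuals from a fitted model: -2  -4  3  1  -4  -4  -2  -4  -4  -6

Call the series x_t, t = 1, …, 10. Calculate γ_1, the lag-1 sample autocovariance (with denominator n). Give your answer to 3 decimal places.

Mean x̄ = (-2 − 4 + 3 + 1 − 4 − 4 − 2 − 4 − 4 − 6)/10 = -2.6000
Σ_{t=1}^{9}(x_t−x̄)(x_{t+1}−x̄) = 13.4400
γ_1 = 13.4400 / 10 = 1.344

1.344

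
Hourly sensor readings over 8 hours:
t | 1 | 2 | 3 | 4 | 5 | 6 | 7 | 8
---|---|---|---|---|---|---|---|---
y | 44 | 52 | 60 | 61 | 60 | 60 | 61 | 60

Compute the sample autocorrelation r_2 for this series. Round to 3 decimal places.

-0.078

Mean ȳ = (44 + 52 + 60 + 61 + 60 + 60 + 61 + 60)/8 = 57.2500
Deviations from mean: -13.2500, -5.2500, 2.7500, 3.7500, 2.7500, 2.7500, 3.7500, 2.7500
Σ(y_t−ȳ)(y_{t+2}−ȳ) = (-36.4375) + (-19.6875) + (7.5625) + (10.3125) + (10.3125) + (7.5625) = -20.3750
Denominator Σ(y_t−ȳ)² = 261.5000
r_2 = -20.3750 / 261.5000 = -0.078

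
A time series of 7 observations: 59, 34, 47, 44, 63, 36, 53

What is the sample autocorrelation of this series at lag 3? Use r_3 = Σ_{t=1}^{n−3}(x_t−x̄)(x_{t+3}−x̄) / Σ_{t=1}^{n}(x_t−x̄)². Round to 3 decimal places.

-0.360

Mean x̄ = (59 + 34 + 47 + 44 + 63 + 36 + 53)/7 = 48.0000
Deviations from mean: 11.0000, -14.0000, -1.0000, -4.0000, 15.0000, -12.0000, 5.0000
Numerator Σ_{t=1}^{4}(x_t−x̄)(x_{t+3}−x̄) = -262.0000
Denominator Σ(x_t−x̄)² = 728.0000
r_3 = -262.0000 / 728.0000 = -0.360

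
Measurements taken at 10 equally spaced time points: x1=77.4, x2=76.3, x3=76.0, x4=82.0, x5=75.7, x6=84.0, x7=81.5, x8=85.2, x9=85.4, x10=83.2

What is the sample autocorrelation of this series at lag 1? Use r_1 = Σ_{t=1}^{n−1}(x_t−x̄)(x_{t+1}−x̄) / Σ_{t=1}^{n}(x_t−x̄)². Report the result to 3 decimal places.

0.325

Mean x̄ = (77.4 + 76.3 + 76.0 + 82.0 + 75.7 + 84.0 + 81.5 + 85.2 + 85.4 + 83.2)/10 = 80.6700
Numerator Σ_{t=1}^{9}(x_t−x̄)(x_{t+1}−x̄) = 45.2441
Denominator Σ(x_t−x̄)² = 139.1410
r_1 = 45.2441 / 139.1410 = 0.325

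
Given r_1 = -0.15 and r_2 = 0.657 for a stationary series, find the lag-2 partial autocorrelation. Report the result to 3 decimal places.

φ_{22} = (r_2 − r_1²) / (1 − r_1²)
r_1² = (-0.15)² = 0.0225
Numerator = 0.657 − 0.0225 = 0.6345; denominator = 1 − 0.0225 = 0.9775
φ_{22} = 0.6345 / 0.9775 = 0.649

0.649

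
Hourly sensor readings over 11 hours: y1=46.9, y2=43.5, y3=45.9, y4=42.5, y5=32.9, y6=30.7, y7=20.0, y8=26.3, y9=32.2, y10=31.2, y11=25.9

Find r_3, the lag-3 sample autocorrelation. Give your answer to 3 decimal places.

Mean ȳ = (46.9 + 43.5 + 45.9 + 42.5 + 32.9 + 30.7 + 20.0 + 26.3 + 32.2 + 31.2 + 25.9)/11 = 34.3636
Numerator Σ_{t=1}^{8}(y_t−ȳ)(y_{t+3}−ȳ) = 62.9133
Denominator Σ(y_t−ȳ)² = 813.1455
r_3 = 62.9133 / 813.1455 = 0.077

0.077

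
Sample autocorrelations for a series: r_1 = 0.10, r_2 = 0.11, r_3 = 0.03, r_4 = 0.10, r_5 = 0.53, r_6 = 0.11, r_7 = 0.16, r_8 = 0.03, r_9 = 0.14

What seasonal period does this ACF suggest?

5

The largest autocorrelation is r_5 = 0.53; the remaining lags stay at or below 0.16.
The dominant spike at lag 5 indicates a seasonal period of 5.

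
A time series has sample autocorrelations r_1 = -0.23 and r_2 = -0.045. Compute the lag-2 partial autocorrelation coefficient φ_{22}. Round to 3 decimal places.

φ_{22} = (r_2 − r_1²) / (1 − r_1²)
r_1² = (-0.23)² = 0.0529
Numerator = -0.045 − 0.0529 = -0.0979; denominator = 1 − 0.0529 = 0.9471
φ_{22} = -0.0979 / 0.9471 = -0.103

-0.103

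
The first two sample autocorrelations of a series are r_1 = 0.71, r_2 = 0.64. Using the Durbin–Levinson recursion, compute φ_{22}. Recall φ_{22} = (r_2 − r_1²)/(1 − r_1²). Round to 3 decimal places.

0.274

φ_{22} = (r_2 − r_1²) / (1 − r_1²)
r_1² = (0.71)² = 0.5041
Numerator = 0.64 − 0.5041 = 0.1359; denominator = 1 − 0.5041 = 0.4959
φ_{22} = 0.1359 / 0.4959 = 0.274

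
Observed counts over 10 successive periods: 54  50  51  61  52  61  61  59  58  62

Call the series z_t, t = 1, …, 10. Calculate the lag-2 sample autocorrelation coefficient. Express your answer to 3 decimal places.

Mean z̄ = (54 + 50 + 51 + 61 + 52 + 61 + 61 + 59 + 58 + 62)/10 = 56.9000
Numerator Σ_{t=1}^{8}(z_t−z̄)(z_{t+2}−z̄) = 38.2800
Denominator Σ(z_t−z̄)² = 196.9000
r_2 = 38.2800 / 196.9000 = 0.194

0.194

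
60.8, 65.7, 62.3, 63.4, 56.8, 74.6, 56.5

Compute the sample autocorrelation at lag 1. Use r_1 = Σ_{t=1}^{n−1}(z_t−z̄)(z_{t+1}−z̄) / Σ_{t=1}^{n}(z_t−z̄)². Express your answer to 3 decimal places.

Mean z̄ = (60.8 + 65.7 + 62.3 + 63.4 + 56.8 + 74.6 + 56.5)/7 = 62.8714
Deviations from mean: -2.0714, 2.8286, -0.5714, 0.5286, -6.0714, 11.7286, -6.3714
Numerator Σ_{t=1}^{6}(z_t−z̄)(z_{t+1}−z̄) = -156.9237
Denominator Σ(z_t−z̄)² = 227.9143
r_1 = -156.9237 / 227.9143 = -0.689

-0.689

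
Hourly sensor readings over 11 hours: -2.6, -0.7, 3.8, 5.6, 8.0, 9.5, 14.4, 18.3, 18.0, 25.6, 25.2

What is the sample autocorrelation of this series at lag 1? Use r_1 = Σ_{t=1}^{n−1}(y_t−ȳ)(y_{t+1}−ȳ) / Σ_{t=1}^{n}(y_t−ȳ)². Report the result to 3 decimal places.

Mean ȳ = (-2.6 − 0.7 + 3.8 + 5.6 + 8.0 + 9.5 + 14.4 + 18.3 + 18.0 + 25.6 + 25.2)/11 = 11.3727
Numerator Σ_{t=1}^{10}(y_t−ȳ)(y_{t+1}−ȳ) = 681.8365
Denominator Σ(y_t−ȳ)² = 941.2218
r_1 = 681.8365 / 941.2218 = 0.724

0.724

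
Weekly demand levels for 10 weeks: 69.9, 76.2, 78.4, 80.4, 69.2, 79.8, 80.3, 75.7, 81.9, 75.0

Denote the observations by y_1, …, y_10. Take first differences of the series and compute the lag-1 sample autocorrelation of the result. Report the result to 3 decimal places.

-0.498

First differences Δy: 6.3, 2.2, 2.0, -11.2, 10.6, 0.5, -4.6, 6.2, -6.9
Mean of differences = 0.5667
Numerator Σ(Δy_t−Δȳ)(Δy_{t+1}−Δȳ) = -194.7111
Denominator Σ(Δy_t−Δȳ)² = 390.9000
r_1(Δy) = -194.7111 / 390.9000 = -0.498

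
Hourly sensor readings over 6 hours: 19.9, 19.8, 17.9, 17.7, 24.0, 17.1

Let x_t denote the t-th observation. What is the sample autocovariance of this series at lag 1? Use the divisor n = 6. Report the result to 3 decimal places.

-2.708

Mean x̄ = (19.9 + 19.8 + 17.9 + 17.7 + 24.0 + 17.1)/6 = 19.4000
Σ_{t=1}^{5}(x_t−x̄)(x_{t+1}−x̄) = -16.2500
γ_1 = -16.2500 / 6 = -2.708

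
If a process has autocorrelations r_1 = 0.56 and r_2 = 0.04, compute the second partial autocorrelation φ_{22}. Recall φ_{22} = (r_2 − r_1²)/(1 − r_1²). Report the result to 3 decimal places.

φ_{22} = (r_2 − r_1²) / (1 − r_1²)
r_1² = (0.56)² = 0.3136
Numerator = 0.04 − 0.3136 = -0.2736; denominator = 1 − 0.3136 = 0.6864
φ_{22} = -0.2736 / 0.6864 = -0.399

-0.399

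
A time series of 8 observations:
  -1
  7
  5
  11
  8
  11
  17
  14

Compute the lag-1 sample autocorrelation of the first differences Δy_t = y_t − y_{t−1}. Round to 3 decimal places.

First differences Δy: 8, -2, 6, -3, 3, 6, -3
Mean of differences = 2.1429
Numerator Σ(Δy_t−Δȳ)(Δy_{t+1}−Δȳ) = -81.0204
Denominator Σ(Δy_t−Δȳ)² = 134.8571
r_1(Δy) = -81.0204 / 134.8571 = -0.601

-0.601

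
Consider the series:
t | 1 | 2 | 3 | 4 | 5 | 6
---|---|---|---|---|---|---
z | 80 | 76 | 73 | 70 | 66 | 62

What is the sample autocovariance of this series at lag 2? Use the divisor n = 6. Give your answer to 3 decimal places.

1.963

Mean z̄ = (80 + 76 + 73 + 70 + 66 + 62)/6 = 71.1667
Deviations: 8.8333, 4.8333, 1.8333, -1.1667, -5.1667, -9.1667
Σ_{t=1}^{4}(z_t−z̄)(z_{t+2}−z̄) = 11.7778
γ_2 = 11.7778 / 6 = 1.963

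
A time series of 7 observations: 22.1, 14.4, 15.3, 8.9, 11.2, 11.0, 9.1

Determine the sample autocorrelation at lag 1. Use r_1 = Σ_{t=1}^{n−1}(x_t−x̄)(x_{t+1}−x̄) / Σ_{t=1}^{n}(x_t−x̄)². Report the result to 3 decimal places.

Mean x̄ = (22.1 + 14.4 + 15.3 + 8.9 + 11.2 + 11.0 + 9.1)/7 = 13.1429
Deviations from mean: 8.9571, 1.2571, 2.1571, -4.2429, -1.9429, -2.1429, -4.0429
Σ(x_t−x̄)(x_{t+1}−x̄) = (11.2604) + (2.7118) + (-9.1524) + (8.2433) + (4.1633) + (8.6633) = 25.8896
Denominator Σ(x_t−x̄)² = 129.1771
r_1 = 25.8896 / 129.1771 = 0.200

0.200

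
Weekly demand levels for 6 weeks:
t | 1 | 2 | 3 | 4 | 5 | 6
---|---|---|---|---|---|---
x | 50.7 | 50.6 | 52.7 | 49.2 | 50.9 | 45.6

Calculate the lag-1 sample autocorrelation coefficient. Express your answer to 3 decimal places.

Mean x̄ = (50.7 + 50.6 + 52.7 + 49.2 + 50.9 + 45.6)/6 = 49.9500
Deviations from mean: 0.7500, 0.6500, 2.7500, -0.7500, 0.9500, -4.3500
Numerator Σ_{t=1}^{5}(x_t−x̄)(x_{t+1}−x̄) = -4.6325
Denominator Σ(x_t−x̄)² = 28.9350
r_1 = -4.6325 / 28.9350 = -0.160

-0.160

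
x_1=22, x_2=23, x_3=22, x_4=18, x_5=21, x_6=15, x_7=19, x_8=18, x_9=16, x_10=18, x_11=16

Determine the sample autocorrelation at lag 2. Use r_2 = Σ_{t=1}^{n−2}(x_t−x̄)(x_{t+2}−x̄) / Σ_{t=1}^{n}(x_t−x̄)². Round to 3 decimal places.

Mean x̄ = (22 + 23 + 22 + 18 + 21 + 15 + 19 + 18 + 16 + 18 + 16)/11 = 18.9091
Numerator Σ_{t=1}^{9}(x_t−x̄)(x_{t+2}−x̄) = 28.6198
Denominator Σ(x_t−x̄)² = 74.9091
r_2 = 28.6198 / 74.9091 = 0.382

0.382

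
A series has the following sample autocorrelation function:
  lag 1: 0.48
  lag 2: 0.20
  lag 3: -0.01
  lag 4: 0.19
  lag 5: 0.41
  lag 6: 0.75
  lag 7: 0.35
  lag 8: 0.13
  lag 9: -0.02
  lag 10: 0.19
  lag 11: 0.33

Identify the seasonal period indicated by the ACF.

6

The largest autocorrelation is r_6 = 0.75; the remaining lags stay at or below 0.48. The elevated value at lag 1 (0.48), dropping to 0.20 at lag 2, reflects decaying short-term dependence rather than seasonality.
The dominant spike at lag 6 indicates a seasonal period of 6.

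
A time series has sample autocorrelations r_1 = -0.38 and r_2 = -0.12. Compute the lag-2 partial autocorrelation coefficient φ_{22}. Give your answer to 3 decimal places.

-0.309

φ_{22} = (r_2 − r_1²) / (1 − r_1²)
r_1² = (-0.38)² = 0.1444
Numerator = -0.12 − 0.1444 = -0.2644; denominator = 1 − 0.1444 = 0.8556
φ_{22} = -0.2644 / 0.8556 = -0.309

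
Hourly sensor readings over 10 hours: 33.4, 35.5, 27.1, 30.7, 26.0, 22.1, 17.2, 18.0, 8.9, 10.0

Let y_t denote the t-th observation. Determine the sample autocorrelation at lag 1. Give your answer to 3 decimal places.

0.671

Mean ȳ = (33.4 + 35.5 + 27.1 + 30.7 + 26.0 + 22.1 + 17.2 + 18.0 + 8.9 + 10.0)/10 = 22.8900
Numerator Σ_{t=1}^{9}(y_t−ȳ)(y_{t+1}−ȳ) = 521.3929
Denominator Σ(y_t−ȳ)² = 776.6490
r_1 = 521.3929 / 776.6490 = 0.671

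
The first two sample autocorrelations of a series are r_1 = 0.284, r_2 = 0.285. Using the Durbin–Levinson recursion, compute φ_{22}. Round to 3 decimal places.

φ_{22} = (r_2 − r_1²) / (1 − r_1²)
r_1² = (0.284)² = 0.080656
Numerator = 0.285 − 0.0807 = 0.2043; denominator = 1 − 0.0807 = 0.9193
φ_{22} = 0.2043 / 0.9193 = 0.222

0.222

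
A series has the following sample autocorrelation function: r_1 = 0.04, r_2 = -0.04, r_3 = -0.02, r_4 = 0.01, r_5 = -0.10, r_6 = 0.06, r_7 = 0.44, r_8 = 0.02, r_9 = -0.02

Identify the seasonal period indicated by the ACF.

7

The largest autocorrelation is r_7 = 0.44; the remaining lags stay at or below 0.06.
The dominant spike at lag 7 indicates a seasonal period of 7.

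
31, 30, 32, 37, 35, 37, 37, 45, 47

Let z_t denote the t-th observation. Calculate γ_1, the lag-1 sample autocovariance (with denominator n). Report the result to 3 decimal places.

17.291

Mean z̄ = (31 + 30 + 32 + 37 + 35 + 37 + 37 + 45 + 47)/9 = 36.7778
Σ_{t=1}^{8}(z_t−z̄)(z_{t+1}−z̄) = 155.6173
γ_1 = 155.6173 / 9 = 17.291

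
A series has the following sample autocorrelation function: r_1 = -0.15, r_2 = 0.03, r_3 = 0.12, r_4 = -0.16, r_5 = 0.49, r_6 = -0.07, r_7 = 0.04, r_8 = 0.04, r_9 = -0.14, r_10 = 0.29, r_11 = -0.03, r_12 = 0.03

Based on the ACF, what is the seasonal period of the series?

5

The largest autocorrelation is r_5 = 0.49, with a weaker echo at lag 10 (0.29); the remaining lags stay at or below 0.12.
The dominant spike at lag 5 indicates a seasonal period of 5.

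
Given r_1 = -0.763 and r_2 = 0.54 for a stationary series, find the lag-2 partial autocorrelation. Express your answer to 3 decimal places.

φ_{22} = (r_2 − r_1²) / (1 − r_1²)
r_1² = (-0.763)² = 0.582169
Numerator = 0.54 − 0.5822 = -0.0422; denominator = 1 − 0.5822 = 0.4178
φ_{22} = -0.0422 / 0.4178 = -0.101

-0.101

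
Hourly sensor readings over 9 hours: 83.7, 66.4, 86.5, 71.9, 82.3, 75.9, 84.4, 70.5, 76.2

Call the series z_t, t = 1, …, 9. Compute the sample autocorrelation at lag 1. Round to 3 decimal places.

Mean z̄ = (83.7 + 66.4 + 86.5 + 71.9 + 82.3 + 75.9 + 84.4 + 70.5 + 76.2)/9 = 77.5333
Numerator Σ_{t=1}^{8}(z_t−z̄)(z_{t+1}−z̄) = -303.7678
Denominator Σ(z_t−z̄)² = 397.9000
r_1 = -303.7678 / 397.9000 = -0.763

-0.763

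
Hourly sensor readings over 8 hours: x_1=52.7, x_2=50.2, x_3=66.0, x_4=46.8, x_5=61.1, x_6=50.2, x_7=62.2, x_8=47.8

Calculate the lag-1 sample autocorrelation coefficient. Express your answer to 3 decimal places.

Mean x̄ = (52.7 + 50.2 + 66.0 + 46.8 + 61.1 + 50.2 + 62.2 + 47.8)/8 = 54.6250
Deviations from mean: -1.9250, -4.4250, 11.3750, -7.8250, 6.4750, -4.4250, 7.5750, -6.8250
Numerator Σ_{t=1}^{7}(x_t−x̄)(x_{t+1}−x̄) = -295.3631
Denominator Σ(x_t−x̄)² = 379.3750
r_1 = -295.3631 / 379.3750 = -0.779

-0.779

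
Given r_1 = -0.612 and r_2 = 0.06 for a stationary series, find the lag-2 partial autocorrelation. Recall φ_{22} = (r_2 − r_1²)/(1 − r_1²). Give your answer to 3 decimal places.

-0.503

φ_{22} = (r_2 − r_1²) / (1 − r_1²)
r_1² = (-0.612)² = 0.374544
Numerator = 0.06 − 0.3745 = -0.3145; denominator = 1 − 0.3745 = 0.6255
φ_{22} = -0.3145 / 0.6255 = -0.503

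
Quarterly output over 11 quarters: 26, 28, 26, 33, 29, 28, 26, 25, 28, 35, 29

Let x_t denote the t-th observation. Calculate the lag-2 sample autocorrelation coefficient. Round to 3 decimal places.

-0.221

Mean x̄ = (26 + 28 + 26 + 33 + 29 + 28 + 26 + 25 + 28 + 35 + 29)/11 = 28.4545
Numerator Σ_{t=1}^{9}(x_t−x̄)(x_{t+2}−x̄) = -20.9587
Denominator Σ(x_t−x̄)² = 94.7273
r_2 = -20.9587 / 94.7273 = -0.221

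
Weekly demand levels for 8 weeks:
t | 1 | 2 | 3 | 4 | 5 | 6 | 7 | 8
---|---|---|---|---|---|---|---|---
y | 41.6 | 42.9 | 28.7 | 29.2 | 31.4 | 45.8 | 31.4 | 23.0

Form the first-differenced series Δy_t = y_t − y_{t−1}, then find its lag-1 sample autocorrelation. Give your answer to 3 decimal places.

First differences Δy: 1.3, -14.2, 0.5, 2.2, 14.4, -14.4, -8.4
Mean of differences = -2.6571
Numerator Σ(Δy_t−Δȳ)(Δy_{t+1}−Δȳ) = -116.7976
Denominator Σ(Δy_t−Δȳ)² = 644.2771
r_1(Δy) = -116.7976 / 644.2771 = -0.181

-0.181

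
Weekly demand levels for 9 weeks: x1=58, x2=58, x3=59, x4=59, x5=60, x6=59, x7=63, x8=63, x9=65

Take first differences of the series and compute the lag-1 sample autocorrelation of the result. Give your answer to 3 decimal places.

First differences Δx: 0, 1, 0, 1, -1, 4, 0, 2
Mean of differences = 0.8750
Numerator Σ(Δx_t−Δx̄)(Δx_{t+1}−Δx̄) = -10.1406
Denominator Σ(Δx_t−Δx̄)² = 16.8750
r_1(Δx) = -10.1406 / 16.8750 = -0.601

-0.601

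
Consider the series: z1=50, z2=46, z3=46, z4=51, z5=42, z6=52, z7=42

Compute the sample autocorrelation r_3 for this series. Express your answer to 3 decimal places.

Mean z̄ = (50 + 46 + 46 + 51 + 42 + 52 + 42)/7 = 47.0000
Deviations from mean: 3.0000, -1.0000, -1.0000, 4.0000, -5.0000, 5.0000, -5.0000
Σ(z_t−z̄)(z_{t+3}−z̄) = (12.0000) + (5.0000) + (-5.0000) + (-20.0000) = -8.0000
Denominator Σ(z_t−z̄)² = 102.0000
r_3 = -8.0000 / 102.0000 = -0.078

-0.078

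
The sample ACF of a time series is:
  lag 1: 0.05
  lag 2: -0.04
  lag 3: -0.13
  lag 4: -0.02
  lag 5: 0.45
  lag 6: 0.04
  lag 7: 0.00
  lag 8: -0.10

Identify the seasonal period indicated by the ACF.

5

The largest autocorrelation is r_5 = 0.45; the remaining lags stay at or below 0.05.
The dominant spike at lag 5 indicates a seasonal period of 5.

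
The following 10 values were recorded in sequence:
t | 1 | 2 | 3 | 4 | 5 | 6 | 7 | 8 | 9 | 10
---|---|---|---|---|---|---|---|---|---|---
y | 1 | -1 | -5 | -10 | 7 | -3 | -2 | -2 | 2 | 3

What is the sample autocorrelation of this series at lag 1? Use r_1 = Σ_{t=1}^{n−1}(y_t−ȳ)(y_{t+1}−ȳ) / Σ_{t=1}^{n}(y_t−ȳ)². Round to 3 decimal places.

Mean ȳ = (1 − 1 − 5 − 10 + 7 − 3 − 2 − 2 + 2 + 3)/10 = -1.0000
Numerator Σ_{t=1}^{9}(y_t−ȳ)(y_{t+1}−ȳ) = -40.0000
Denominator Σ(y_t−ȳ)² = 196.0000
r_1 = -40.0000 / 196.0000 = -0.204

-0.204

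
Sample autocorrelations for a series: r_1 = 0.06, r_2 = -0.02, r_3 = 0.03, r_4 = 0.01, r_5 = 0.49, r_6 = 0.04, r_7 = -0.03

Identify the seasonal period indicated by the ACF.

5

The largest autocorrelation is r_5 = 0.49; the remaining lags stay at or below 0.06.
The dominant spike at lag 5 indicates a seasonal period of 5.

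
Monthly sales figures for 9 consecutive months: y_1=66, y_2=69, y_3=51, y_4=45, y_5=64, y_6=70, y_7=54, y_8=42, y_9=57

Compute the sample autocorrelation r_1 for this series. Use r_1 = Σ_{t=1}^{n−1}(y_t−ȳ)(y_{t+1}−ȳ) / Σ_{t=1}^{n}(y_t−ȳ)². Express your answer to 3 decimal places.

0.144

Mean ȳ = (66 + 69 + 51 + 45 + 64 + 70 + 54 + 42 + 57)/9 = 57.5556
Numerator Σ_{t=1}^{8}(y_t−ȳ)(y_{t+1}−ȳ) = 122.9136
Denominator Σ(y_t−ȳ)² = 854.2222
r_1 = 122.9136 / 854.2222 = 0.144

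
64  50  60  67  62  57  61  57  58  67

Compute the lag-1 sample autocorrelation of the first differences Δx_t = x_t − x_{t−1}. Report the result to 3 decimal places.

First differences Δx: -14, 10, 7, -5, -5, 4, -4, 1, 9
Mean of differences = 0.3333
Numerator Σ(Δx_t−Δx̄)(Δx_{t+1}−Δx̄) = -113.7778
Denominator Σ(Δx_t−Δx̄)² = 508.0000
r_1(Δx) = -113.7778 / 508.0000 = -0.224

-0.224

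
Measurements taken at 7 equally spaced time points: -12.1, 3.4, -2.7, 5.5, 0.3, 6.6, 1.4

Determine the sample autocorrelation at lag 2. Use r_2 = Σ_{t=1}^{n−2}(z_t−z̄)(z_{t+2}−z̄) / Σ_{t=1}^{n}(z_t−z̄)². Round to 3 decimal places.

0.358

Mean z̄ = (-12.1 + 3.4 − 2.7 + 5.5 + 0.3 + 6.6 + 1.4)/7 = 0.3429
Numerator Σ_{t=1}^{5}(z_t−z̄)(z_{t+2}−z̄) = 85.9820
Denominator Σ(z_t−z̄)² = 240.2971
r_2 = 85.9820 / 240.2971 = 0.358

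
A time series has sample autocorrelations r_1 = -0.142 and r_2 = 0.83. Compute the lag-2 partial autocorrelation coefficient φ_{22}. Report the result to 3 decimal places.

0.827

φ_{22} = (r_2 − r_1²) / (1 − r_1²)
r_1² = (-0.142)² = 0.020164
Numerator = 0.83 − 0.0202 = 0.8098; denominator = 1 − 0.0202 = 0.9798
φ_{22} = 0.8098 / 0.9798 = 0.827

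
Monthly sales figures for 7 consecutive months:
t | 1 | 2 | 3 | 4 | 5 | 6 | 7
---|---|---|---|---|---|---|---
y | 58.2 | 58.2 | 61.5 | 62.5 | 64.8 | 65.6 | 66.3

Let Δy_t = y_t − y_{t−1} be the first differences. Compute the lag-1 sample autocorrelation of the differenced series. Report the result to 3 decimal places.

First differences Δy: 0.0, 3.3, 1.0, 2.3, 0.8, 0.7
Mean of differences = 1.3500
Numerator Σ(Δy_t−Δȳ)(Δy_{t+1}−Δȳ) = -3.8125
Denominator Σ(Δy_t−Δȳ)² = 7.3750
r_1(Δy) = -3.8125 / 7.3750 = -0.517

-0.517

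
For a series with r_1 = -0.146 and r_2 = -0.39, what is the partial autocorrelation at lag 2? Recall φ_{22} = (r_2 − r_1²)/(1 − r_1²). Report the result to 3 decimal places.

-0.420

φ_{22} = (r_2 − r_1²) / (1 − r_1²)
r_1² = (-0.146)² = 0.021316
Numerator = -0.39 − 0.0213 = -0.4113; denominator = 1 − 0.0213 = 0.9787
φ_{22} = -0.4113 / 0.9787 = -0.420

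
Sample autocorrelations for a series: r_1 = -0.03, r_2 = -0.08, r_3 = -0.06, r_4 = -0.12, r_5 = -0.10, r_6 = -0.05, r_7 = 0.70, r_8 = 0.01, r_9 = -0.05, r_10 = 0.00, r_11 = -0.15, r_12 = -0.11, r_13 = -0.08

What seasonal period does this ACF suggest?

The largest autocorrelation is r_7 = 0.70; the remaining lags stay at or below 0.01.
The dominant spike at lag 7 indicates a seasonal period of 7.

7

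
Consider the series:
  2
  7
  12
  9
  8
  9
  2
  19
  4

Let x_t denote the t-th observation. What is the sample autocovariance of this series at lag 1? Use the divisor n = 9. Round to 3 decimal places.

Mean x̄ = (2 + 7 + 12 + 9 + 8 + 9 + 2 + 19 + 4)/9 = 8.0000
Σ_{t=1}^{8}(x_t−x̄)(x_{t+1}−x̄) = -110.0000
γ_1 = -110.0000 / 9 = -12.222

-12.222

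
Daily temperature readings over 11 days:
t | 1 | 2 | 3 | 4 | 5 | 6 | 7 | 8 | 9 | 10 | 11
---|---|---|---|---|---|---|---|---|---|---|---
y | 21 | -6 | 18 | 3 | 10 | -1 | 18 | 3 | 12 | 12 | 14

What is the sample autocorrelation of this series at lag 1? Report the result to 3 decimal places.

Mean ȳ = (21 − 6 + 18 + 3 + 10 − 1 + 18 + 3 + 12 + 12 + 14)/11 = 9.4545
Numerator Σ_{t=1}^{10}(y_t−ȳ)(y_{t+1}−ȳ) = -517.7521
Denominator Σ(y_t−ȳ)² = 744.7273
r_1 = -517.7521 / 744.7273 = -0.695

-0.695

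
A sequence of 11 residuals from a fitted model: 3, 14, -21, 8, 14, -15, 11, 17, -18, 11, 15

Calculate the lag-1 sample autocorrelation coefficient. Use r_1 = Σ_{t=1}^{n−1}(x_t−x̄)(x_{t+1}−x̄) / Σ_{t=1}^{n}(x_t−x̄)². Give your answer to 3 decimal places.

Mean x̄ = (3 + 14 − 21 + 8 + 14 − 15 + 11 + 17 − 18 + 11 + 15)/11 = 3.5455
Numerator Σ_{t=1}^{10}(x_t−x̄)(x_{t+1}−x̄) = -922.0248
Denominator Σ(x_t−x̄)² = 2072.7273
r_1 = -922.0248 / 2072.7273 = -0.445

-0.445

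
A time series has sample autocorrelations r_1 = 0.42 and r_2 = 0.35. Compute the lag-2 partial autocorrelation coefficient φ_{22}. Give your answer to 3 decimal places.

φ_{22} = (r_2 − r_1²) / (1 − r_1²)
r_1² = (0.42)² = 0.1764
Numerator = 0.35 − 0.1764 = 0.1736; denominator = 1 − 0.1764 = 0.8236
φ_{22} = 0.1736 / 0.8236 = 0.211

0.211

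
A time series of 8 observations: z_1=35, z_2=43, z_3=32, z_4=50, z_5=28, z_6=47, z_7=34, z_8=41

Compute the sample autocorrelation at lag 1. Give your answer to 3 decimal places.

-0.915

Mean z̄ = (35 + 43 + 32 + 50 + 28 + 47 + 34 + 41)/8 = 38.7500
Σ(z_t−z̄)(z_{t+1}−z̄) = (-15.9375) + (-28.6875) + (-75.9375) + (-120.9375) + (-88.6875) + (-39.1875) + (-10.6875) = -380.0625
Denominator Σ(z_t−z̄)² = 415.5000
r_1 = -380.0625 / 415.5000 = -0.915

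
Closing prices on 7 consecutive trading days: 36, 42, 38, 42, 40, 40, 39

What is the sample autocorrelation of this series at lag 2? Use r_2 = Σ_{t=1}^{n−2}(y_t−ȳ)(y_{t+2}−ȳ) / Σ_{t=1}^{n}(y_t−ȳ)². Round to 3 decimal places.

Mean ȳ = (36 + 42 + 38 + 42 + 40 + 40 + 39)/7 = 39.5714
Σ(y_t−ȳ)(y_{t+2}−ȳ) = (5.6122) + (5.8980) + (-0.6735) + (1.0408) + (-0.2449) = 11.6327
Denominator Σ(y_t−ȳ)² = 27.7143
r_2 = 11.6327 / 27.7143 = 0.420

0.420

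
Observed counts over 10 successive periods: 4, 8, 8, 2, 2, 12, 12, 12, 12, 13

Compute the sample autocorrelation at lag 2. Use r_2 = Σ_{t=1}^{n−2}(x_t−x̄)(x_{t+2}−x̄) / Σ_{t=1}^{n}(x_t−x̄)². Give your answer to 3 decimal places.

0.020

Mean x̄ = (4 + 8 + 8 + 2 + 2 + 12 + 12 + 12 + 12 + 13)/10 = 8.5000
Numerator Σ_{t=1}^{8}(x_t−x̄)(x_{t+2}−x̄) = 3.5000
Denominator Σ(x_t−x̄)² = 174.5000
r_2 = 3.5000 / 174.5000 = 0.020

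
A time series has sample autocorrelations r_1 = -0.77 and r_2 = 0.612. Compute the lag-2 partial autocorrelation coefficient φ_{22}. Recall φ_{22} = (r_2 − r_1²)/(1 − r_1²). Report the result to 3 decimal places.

φ_{22} = (r_2 − r_1²) / (1 − r_1²)
r_1² = (-0.77)² = 0.5929
Numerator = 0.612 − 0.5929 = 0.0191; denominator = 1 − 0.5929 = 0.4071
φ_{22} = 0.0191 / 0.4071 = 0.047

0.047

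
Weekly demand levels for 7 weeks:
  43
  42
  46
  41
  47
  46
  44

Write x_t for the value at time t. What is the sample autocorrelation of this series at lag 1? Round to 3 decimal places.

Mean x̄ = (43 + 42 + 46 + 41 + 47 + 46 + 44)/7 = 44.1429
Deviations from mean: -1.1429, -2.1429, 1.8571, -3.1429, 2.8571, 1.8571, -0.1429
Σ(x_t−x̄)(x_{t+1}−x̄) = (2.4490) + (-3.9796) + (-5.8367) + (-8.9796) + (5.3061) + (-0.2653) = -11.3061
Denominator Σ(x_t−x̄)² = 30.8571
r_1 = -11.3061 / 30.8571 = -0.366

-0.366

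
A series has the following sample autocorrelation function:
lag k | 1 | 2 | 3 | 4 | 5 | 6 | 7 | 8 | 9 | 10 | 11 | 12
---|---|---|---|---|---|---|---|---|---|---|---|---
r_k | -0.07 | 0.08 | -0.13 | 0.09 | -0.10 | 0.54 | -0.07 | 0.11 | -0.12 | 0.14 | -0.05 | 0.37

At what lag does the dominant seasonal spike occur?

6

The largest autocorrelation is r_6 = 0.54, with a weaker echo at lag 12 (0.37); the remaining lags stay at or below 0.14.
The dominant spike at lag 6 indicates a seasonal period of 6.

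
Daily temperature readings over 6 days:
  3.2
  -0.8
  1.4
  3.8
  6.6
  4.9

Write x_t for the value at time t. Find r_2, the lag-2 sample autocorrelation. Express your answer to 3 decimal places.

Mean x̄ = (3.2 − 0.8 + 1.4 + 3.8 + 6.6 + 4.9)/6 = 3.1833
Deviations from mean: 0.0167, -3.9833, -1.7833, 0.6167, 3.4167, 1.7167
Σ(x_t−x̄)(x_{t+2}−x̄) = (-0.0297) + (-2.4564) + (-6.0931) + (1.0586) = -7.5206
Denominator Σ(x_t−x̄)² = 34.0483
r_2 = -7.5206 / 34.0483 = -0.221

-0.221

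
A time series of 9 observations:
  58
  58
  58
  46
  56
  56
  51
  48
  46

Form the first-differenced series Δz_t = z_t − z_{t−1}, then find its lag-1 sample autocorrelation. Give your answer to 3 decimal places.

-0.440

First differences Δz: 0, 0, -12, 10, 0, -5, -3, -2
Mean of differences = -1.5000
Numerator Σ(Δz_t−Δz̄)(Δz_{t+1}−Δz̄) = -116.2500
Denominator Σ(Δz_t−Δz̄)² = 264.0000
r_1(Δz) = -116.2500 / 264.0000 = -0.440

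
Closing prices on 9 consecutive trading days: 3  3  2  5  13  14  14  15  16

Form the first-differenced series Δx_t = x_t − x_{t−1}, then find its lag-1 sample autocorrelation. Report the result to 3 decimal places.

First differences Δx: 0, -1, 3, 8, 1, 0, 1, 1
Mean of differences = 1.6250
Numerator Σ(Δx_t−Δx̄)(Δx_{t+1}−Δx̄) = 7.8594
Denominator Σ(Δx_t−Δx̄)² = 55.8750
r_1(Δx) = 7.8594 / 55.8750 = 0.141

0.141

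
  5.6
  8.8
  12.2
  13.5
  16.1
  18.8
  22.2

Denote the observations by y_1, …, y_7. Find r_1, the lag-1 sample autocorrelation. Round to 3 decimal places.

0.523

Mean ȳ = (5.6 + 8.8 + 12.2 + 13.5 + 16.1 + 18.8 + 22.2)/7 = 13.8857
Deviations from mean: -8.2857, -5.0857, -1.6857, -0.3857, 2.2143, 4.9143, 8.3143
Σ(y_t−ȳ)(y_{t+1}−ȳ) = (42.1388) + (8.5731) + (0.6502) + (-0.8541) + (10.8816) + (40.8588) = 102.2484
Denominator Σ(y_t−ȳ)² = 195.6886
r_1 = 102.2484 / 195.6886 = 0.523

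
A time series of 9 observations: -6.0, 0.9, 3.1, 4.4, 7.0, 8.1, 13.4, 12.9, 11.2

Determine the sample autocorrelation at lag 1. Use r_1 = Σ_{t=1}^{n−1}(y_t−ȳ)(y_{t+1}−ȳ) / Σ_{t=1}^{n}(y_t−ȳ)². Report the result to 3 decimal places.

Mean ȳ = (-6.0 + 0.9 + 3.1 + 4.4 + 7.0 + 8.1 + 13.4 + 12.9 + 11.2)/9 = 6.1111
Numerator Σ_{t=1}^{8}(y_t−ȳ)(y_{t+1}−ȳ) = 182.7310
Denominator Σ(y_t−ȳ)² = 315.6889
r_1 = 182.7310 / 315.6889 = 0.579

0.579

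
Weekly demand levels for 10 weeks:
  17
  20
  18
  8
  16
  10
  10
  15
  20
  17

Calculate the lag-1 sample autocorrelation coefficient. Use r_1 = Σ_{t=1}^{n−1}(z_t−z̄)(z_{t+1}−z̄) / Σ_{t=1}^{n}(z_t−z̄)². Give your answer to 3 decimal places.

0.164

Mean z̄ = (17 + 20 + 18 + 8 + 16 + 10 + 10 + 15 + 20 + 17)/10 = 15.1000
Numerator Σ_{t=1}^{9}(z_t−z̄)(z_{t+1}−z̄) = 27.2900
Denominator Σ(z_t−z̄)² = 166.9000
r_1 = 27.2900 / 166.9000 = 0.164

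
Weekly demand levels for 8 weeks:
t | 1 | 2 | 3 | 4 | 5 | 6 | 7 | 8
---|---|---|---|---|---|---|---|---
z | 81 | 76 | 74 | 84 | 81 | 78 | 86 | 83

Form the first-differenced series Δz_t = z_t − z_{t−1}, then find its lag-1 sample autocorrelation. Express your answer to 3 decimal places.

-0.373

First differences Δz: -5, -2, 10, -3, -3, 8, -3
Mean of differences = 0.2857
Numerator Σ(Δz_t−Δz̄)(Δz_{t+1}−Δz̄) = -81.9388
Denominator Σ(Δz_t−Δz̄)² = 219.4286
r_1(Δz) = -81.9388 / 219.4286 = -0.373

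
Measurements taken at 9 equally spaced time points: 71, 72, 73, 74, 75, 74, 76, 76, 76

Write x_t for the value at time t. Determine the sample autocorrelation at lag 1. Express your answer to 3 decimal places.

Mean x̄ = (71 + 72 + 73 + 74 + 75 + 74 + 76 + 76 + 76)/9 = 74.1111
Numerator Σ_{t=1}^{8}(x_t−x̄)(x_{t+1}−x̄) = 15.7654
Denominator Σ(x_t−x̄)² = 26.8889
r_1 = 15.7654 / 26.8889 = 0.586

0.586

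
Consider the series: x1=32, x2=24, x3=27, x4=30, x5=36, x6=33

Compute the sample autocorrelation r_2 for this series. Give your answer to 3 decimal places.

Mean x̄ = (32 + 24 + 27 + 30 + 36 + 33)/6 = 30.3333
Σ(x_t−x̄)(x_{t+2}−x̄) = (-5.5556) + (2.1111) + (-18.8889) + (-0.8889) = -23.2222
Denominator Σ(x_t−x̄)² = 93.3333
r_2 = -23.2222 / 93.3333 = -0.249

-0.249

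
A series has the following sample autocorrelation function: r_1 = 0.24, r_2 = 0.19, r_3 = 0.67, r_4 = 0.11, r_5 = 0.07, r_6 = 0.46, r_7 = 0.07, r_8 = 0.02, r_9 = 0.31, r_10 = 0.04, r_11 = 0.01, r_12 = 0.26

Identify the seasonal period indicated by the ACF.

The largest autocorrelation is r_3 = 0.67, with weaker echoes at lags 6 (0.46), 9 (0.31) and 12 (0.26); the remaining lags stay at or below 0.24. The elevated value at lag 1 (0.24), dropping to 0.19 at lag 2, reflects decaying short-term dependence rather than seasonality.
The dominant spike at lag 3 indicates a seasonal period of 3.

3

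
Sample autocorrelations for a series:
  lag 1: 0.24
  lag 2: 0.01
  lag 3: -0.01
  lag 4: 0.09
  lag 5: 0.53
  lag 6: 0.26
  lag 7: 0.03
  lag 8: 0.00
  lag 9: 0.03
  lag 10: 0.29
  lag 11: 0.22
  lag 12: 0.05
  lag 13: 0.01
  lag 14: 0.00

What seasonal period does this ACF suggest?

The largest autocorrelation is r_5 = 0.53, with a weaker echo at lag 10 (0.29); the remaining lags stay at or below 0.26. The elevated value at lag 1 (0.24), dropping to 0.01 at lag 2, reflects decaying short-term dependence rather than seasonality.
The dominant spike at lag 5 indicates a seasonal period of 5.

5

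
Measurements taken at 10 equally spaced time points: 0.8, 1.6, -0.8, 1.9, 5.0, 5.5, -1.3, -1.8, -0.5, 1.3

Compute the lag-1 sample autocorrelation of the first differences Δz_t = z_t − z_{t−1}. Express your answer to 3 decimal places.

First differences Δz: 0.8, -2.4, 2.7, 3.1, 0.5, -6.8, -0.5, 1.3, 1.8
Mean of differences = 0.0556
Numerator Σ(Δz_t−Δz̄)(Δz_{t+1}−Δz̄) = 3.3236
Denominator Σ(Δz_t−Δz̄)² = 74.9422
r_1(Δz) = 3.3236 / 74.9422 = 0.044

0.044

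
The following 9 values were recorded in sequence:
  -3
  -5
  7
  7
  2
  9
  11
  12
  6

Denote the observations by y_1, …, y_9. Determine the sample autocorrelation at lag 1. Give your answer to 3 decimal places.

0.417

Mean ȳ = (-3 − 5 + 7 + 7 + 2 + 9 + 11 + 12 + 6)/9 = 5.1111
Numerator Σ_{t=1}^{8}(y_t−ȳ)(y_{t+1}−ȳ) = 118.0988
Denominator Σ(y_t−ȳ)² = 282.8889
r_1 = 118.0988 / 282.8889 = 0.417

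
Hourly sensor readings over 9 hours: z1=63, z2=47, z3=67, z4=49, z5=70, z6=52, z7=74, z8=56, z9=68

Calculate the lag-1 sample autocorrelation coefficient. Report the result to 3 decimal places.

-0.758

Mean z̄ = (63 + 47 + 67 + 49 + 70 + 52 + 74 + 56 + 68)/9 = 60.6667
Numerator Σ_{t=1}^{8}(z_t−z̄)(z_{t+1}−z̄) = -594.1111
Denominator Σ(z_t−z̄)² = 784.0000
r_1 = -594.1111 / 784.0000 = -0.758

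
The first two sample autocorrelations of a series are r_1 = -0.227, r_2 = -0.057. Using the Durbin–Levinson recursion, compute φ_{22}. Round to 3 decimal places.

φ_{22} = (r_2 − r_1²) / (1 − r_1²)
r_1² = (-0.227)² = 0.051529
Numerator = -0.057 − 0.0515 = -0.1085; denominator = 1 − 0.0515 = 0.9485
φ_{22} = -0.1085 / 0.9485 = -0.114

-0.114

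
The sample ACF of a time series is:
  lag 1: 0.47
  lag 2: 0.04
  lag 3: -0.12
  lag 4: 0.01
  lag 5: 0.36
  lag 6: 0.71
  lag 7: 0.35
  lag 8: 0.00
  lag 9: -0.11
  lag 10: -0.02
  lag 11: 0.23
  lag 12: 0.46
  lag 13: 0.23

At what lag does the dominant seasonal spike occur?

6

The largest autocorrelation is r_6 = 0.71; the remaining lags stay at or below 0.47. The elevated value at lag 1 (0.47), dropping to 0.04 at lag 2, reflects decaying short-term dependence rather than seasonality.
The dominant spike at lag 6 indicates a seasonal period of 6.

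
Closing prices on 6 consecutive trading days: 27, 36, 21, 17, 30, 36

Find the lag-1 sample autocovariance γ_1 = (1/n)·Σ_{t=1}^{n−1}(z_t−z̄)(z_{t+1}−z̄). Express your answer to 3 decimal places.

Mean z̄ = (27 + 36 + 21 + 17 + 30 + 36)/6 = 27.8333
Deviations: -0.8333, 8.1667, -6.8333, -10.8333, 2.1667, 8.1667
Σ_{t=1}^{5}(z_t−z̄)(z_{t+1}−z̄) = 5.6389
γ_1 = 5.6389 / 6 = 0.940

0.940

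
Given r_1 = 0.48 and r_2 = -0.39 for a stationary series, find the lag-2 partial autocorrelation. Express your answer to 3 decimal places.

φ_{22} = (r_2 − r_1²) / (1 − r_1²)
r_1² = (0.48)² = 0.2304
Numerator = -0.39 − 0.2304 = -0.6204; denominator = 1 − 0.2304 = 0.7696
φ_{22} = -0.6204 / 0.7696 = -0.806

-0.806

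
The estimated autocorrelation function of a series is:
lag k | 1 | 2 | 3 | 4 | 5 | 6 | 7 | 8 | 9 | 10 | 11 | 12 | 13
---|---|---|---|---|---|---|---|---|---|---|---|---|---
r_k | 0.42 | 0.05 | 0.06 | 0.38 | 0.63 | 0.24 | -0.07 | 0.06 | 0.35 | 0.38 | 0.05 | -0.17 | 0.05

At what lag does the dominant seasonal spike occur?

The largest autocorrelation is r_5 = 0.63; the remaining lags stay at or below 0.42. The elevated value at lag 1 (0.42), dropping to 0.05 at lag 2, reflects decaying short-term dependence rather than seasonality.
The dominant spike at lag 5 indicates a seasonal period of 5.

5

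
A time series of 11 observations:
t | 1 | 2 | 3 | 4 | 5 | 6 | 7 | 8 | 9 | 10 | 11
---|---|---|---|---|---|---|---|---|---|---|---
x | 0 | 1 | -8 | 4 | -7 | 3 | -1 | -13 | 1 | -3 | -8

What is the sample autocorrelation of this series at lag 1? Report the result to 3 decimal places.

Mean x̄ = (0 + 1 − 8 + 4 − 7 + 3 − 1 − 13 + 1 − 3 − 8)/11 = -2.8182
Numerator Σ_{t=1}^{10}(x_t−x̄)(x_{t+1}−x̄) = -143.7603
Denominator Σ(x_t−x̄)² = 295.6364
r_1 = -143.7603 / 295.6364 = -0.486

-0.486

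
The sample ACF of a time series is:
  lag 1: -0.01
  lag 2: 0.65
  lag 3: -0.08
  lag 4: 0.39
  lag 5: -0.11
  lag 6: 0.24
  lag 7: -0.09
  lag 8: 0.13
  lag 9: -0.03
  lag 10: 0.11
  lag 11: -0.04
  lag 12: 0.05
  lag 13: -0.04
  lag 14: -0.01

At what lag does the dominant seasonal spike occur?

The largest autocorrelation is r_2 = 0.65, with weaker echoes at lags 4 (0.39) and 6 (0.24); the remaining lags stay at or below 0.13.
The dominant spike at lag 2 indicates a seasonal period of 2.

2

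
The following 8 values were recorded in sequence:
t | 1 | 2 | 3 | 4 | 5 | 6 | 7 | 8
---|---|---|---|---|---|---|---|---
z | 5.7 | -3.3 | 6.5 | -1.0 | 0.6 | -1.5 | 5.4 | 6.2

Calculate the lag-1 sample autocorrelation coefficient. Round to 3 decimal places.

-0.386

Mean z̄ = (5.7 − 3.3 + 6.5 − 1.0 + 0.6 − 1.5 + 5.4 + 6.2)/8 = 2.3250
Deviations from mean: 3.3750, -5.6250, 4.1750, -3.3250, -1.7250, -3.8250, 3.0750, 3.8750
Σ(z_t−z̄)(z_{t+1}−z̄) = (-18.9844) + (-23.4844) + (-13.8819) + (5.7356) + (6.5981) + (-11.7619) + (11.9156) = -43.8631
Denominator Σ(z_t−z̄)² = 113.5950
r_1 = -43.8631 / 113.5950 = -0.386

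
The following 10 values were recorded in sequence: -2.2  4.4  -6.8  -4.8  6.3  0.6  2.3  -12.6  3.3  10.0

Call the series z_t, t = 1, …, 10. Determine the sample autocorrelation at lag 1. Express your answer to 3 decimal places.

Mean z̄ = (-2.2 + 4.4 − 6.8 − 4.8 + 6.3 + 0.6 + 2.3 − 12.6 + 3.3 + 10.0)/10 = 0.0500
Numerator Σ_{t=1}^{9}(z_t−z̄)(z_{t+1}−z̄) = -69.2375
Denominator Σ(z_t−z̄)² = 408.4450
r_1 = -69.2375 / 408.4450 = -0.170

-0.170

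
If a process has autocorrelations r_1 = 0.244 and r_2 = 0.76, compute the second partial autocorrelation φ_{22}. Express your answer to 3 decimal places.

φ_{22} = (r_2 − r_1²) / (1 − r_1²)
r_1² = (0.244)² = 0.059536
Numerator = 0.76 − 0.0595 = 0.7005; denominator = 1 − 0.0595 = 0.9405
φ_{22} = 0.7005 / 0.9405 = 0.745

0.745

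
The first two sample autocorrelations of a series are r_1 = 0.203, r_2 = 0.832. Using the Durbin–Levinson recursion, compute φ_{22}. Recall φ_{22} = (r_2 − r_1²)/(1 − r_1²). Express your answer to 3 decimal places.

φ_{22} = (r_2 − r_1²) / (1 − r_1²)
r_1² = (0.203)² = 0.041209
Numerator = 0.832 − 0.0412 = 0.7908; denominator = 1 − 0.0412 = 0.9588
φ_{22} = 0.7908 / 0.9588 = 0.825

0.825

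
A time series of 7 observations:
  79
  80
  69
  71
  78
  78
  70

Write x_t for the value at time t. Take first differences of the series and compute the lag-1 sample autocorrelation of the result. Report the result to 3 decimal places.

First differences Δx: 1, -11, 2, 7, 0, -8
Mean of differences = -1.5000
Numerator Σ(Δx_t−Δx̄)(Δx_{t+1}−Δx̄) = -24.2500
Denominator Σ(Δx_t−Δx̄)² = 225.5000
r_1(Δx) = -24.2500 / 225.5000 = -0.108

-0.108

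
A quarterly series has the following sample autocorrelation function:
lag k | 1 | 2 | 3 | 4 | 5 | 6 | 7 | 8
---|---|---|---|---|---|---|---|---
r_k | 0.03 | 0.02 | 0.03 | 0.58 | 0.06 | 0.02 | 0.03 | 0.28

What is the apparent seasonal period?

The largest autocorrelation is r_4 = 0.58, with a weaker echo at lag 8 (0.28); the remaining lags stay at or below 0.06.
The dominant spike at lag 4 indicates a seasonal period of 4.

4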